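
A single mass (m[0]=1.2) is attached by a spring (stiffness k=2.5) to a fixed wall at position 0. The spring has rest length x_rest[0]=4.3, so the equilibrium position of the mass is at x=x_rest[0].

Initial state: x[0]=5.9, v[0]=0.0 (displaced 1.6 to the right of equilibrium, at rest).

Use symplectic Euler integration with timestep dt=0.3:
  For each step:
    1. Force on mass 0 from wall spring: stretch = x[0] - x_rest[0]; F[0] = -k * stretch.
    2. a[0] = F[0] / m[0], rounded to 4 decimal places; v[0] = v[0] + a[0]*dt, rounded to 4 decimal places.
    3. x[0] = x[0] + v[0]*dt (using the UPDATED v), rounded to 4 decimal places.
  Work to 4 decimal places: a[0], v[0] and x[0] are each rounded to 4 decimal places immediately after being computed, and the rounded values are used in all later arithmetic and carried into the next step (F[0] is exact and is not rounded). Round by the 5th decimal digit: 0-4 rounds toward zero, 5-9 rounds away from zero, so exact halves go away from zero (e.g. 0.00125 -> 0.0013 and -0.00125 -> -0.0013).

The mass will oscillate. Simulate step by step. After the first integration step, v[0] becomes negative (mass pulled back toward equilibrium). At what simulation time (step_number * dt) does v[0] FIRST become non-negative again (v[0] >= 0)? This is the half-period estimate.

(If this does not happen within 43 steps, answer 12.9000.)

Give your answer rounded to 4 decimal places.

Step 0: x=[5.9000] v=[0.0000]
Step 1: x=[5.6000] v=[-1.0000]
Step 2: x=[5.0563] v=[-1.8125]
Step 3: x=[4.3707] v=[-2.2852]
Step 4: x=[3.6719] v=[-2.3294]
Step 5: x=[3.0908] v=[-1.9369]
Step 6: x=[2.7365] v=[-1.1811]
Step 7: x=[2.6753] v=[-0.2039]
Step 8: x=[2.9188] v=[0.8115]
First v>=0 after going negative at step 8, time=2.4000

Answer: 2.4000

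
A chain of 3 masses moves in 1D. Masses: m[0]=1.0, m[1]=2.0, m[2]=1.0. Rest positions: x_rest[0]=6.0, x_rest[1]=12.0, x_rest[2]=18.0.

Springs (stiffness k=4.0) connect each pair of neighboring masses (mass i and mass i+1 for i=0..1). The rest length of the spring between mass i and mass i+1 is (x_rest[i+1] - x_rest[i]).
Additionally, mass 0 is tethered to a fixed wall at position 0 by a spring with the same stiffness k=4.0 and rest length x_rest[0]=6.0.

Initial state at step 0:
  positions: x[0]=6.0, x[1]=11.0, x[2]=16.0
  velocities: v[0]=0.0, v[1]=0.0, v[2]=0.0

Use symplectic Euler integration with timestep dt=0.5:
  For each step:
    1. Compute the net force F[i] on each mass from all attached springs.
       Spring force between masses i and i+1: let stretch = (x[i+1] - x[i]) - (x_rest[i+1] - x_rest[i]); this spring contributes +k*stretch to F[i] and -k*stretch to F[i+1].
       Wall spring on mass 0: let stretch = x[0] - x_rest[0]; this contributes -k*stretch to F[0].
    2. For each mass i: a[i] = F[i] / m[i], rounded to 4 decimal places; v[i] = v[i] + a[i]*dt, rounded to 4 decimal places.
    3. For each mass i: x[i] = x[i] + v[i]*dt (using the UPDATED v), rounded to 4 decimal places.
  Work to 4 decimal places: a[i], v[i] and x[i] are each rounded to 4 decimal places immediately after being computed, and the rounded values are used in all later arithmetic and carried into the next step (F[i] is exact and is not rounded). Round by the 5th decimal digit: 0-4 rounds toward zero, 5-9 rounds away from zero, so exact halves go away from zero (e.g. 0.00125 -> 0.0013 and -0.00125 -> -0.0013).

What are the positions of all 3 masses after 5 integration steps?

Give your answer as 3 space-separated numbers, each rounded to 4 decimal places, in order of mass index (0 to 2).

Answer: 6.5000 13.0000 18.0000

Derivation:
Step 0: x=[6.0000 11.0000 16.0000] v=[0.0000 0.0000 0.0000]
Step 1: x=[5.0000 11.0000 17.0000] v=[-2.0000 0.0000 2.0000]
Step 2: x=[5.0000 11.0000 18.0000] v=[0.0000 0.0000 2.0000]
Step 3: x=[6.0000 11.5000 18.0000] v=[2.0000 1.0000 0.0000]
Step 4: x=[6.5000 12.5000 17.5000] v=[1.0000 2.0000 -1.0000]
Step 5: x=[6.5000 13.0000 18.0000] v=[0.0000 1.0000 1.0000]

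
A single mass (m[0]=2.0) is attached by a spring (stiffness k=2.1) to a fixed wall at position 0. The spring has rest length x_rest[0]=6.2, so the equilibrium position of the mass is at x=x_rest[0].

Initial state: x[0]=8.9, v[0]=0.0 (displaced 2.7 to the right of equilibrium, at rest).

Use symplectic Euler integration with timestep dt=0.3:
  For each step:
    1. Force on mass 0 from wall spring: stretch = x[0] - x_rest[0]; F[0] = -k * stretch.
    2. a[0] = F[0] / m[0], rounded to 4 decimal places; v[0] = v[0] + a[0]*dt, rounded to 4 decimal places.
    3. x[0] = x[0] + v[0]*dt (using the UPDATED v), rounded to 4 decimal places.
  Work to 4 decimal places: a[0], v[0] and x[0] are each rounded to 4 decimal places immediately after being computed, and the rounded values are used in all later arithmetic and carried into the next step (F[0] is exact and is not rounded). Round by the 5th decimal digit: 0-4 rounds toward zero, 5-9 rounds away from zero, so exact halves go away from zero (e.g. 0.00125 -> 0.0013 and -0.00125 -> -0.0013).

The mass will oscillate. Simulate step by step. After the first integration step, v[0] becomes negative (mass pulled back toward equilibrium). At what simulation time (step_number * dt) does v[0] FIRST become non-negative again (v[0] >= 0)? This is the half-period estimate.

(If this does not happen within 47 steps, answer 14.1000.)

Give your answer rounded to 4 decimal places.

Answer: 3.3000

Derivation:
Step 0: x=[8.9000] v=[0.0000]
Step 1: x=[8.6449] v=[-0.8505]
Step 2: x=[8.1587] v=[-1.6206]
Step 3: x=[7.4874] v=[-2.2376]
Step 4: x=[6.6945] v=[-2.6431]
Step 5: x=[5.8548] v=[-2.7989]
Step 6: x=[5.0477] v=[-2.6902]
Step 7: x=[4.3495] v=[-2.3272]
Step 8: x=[3.8262] v=[-1.7443]
Step 9: x=[3.5272] v=[-0.9966]
Step 10: x=[3.4808] v=[-0.1547]
Step 11: x=[3.6914] v=[0.7019]
First v>=0 after going negative at step 11, time=3.3000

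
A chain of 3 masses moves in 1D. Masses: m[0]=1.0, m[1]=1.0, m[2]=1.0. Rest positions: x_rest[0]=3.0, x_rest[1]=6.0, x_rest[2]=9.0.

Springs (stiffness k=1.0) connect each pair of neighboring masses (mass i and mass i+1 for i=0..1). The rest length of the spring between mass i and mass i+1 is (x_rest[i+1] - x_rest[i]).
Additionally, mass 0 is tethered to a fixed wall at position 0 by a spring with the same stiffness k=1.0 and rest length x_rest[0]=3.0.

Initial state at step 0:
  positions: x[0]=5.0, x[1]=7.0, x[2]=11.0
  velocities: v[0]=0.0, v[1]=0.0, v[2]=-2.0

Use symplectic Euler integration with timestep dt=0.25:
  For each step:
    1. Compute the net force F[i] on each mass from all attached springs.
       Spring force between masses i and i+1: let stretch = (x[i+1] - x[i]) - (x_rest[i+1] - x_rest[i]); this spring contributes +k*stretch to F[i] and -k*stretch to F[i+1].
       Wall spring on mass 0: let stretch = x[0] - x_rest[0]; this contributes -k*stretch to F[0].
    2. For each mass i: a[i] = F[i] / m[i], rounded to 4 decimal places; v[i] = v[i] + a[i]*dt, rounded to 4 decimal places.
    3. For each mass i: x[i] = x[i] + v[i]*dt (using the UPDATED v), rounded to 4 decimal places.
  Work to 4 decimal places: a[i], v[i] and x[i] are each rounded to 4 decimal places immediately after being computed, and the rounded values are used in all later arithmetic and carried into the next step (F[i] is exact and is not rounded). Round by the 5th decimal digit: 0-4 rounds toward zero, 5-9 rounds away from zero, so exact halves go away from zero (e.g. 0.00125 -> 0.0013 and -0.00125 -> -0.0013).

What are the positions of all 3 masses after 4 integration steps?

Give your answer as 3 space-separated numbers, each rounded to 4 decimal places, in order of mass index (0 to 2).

Answer: 3.5428 7.5476 8.8222

Derivation:
Step 0: x=[5.0000 7.0000 11.0000] v=[0.0000 0.0000 -2.0000]
Step 1: x=[4.8125 7.1250 10.4375] v=[-0.7500 0.5000 -2.2500]
Step 2: x=[4.4688 7.3125 9.8555] v=[-1.3750 0.7500 -2.3281]
Step 3: x=[4.0235 7.4812 9.3020] v=[-1.7813 0.6748 -2.2139]
Step 4: x=[3.5428 7.5476 8.8222] v=[-1.9228 0.2656 -1.9191]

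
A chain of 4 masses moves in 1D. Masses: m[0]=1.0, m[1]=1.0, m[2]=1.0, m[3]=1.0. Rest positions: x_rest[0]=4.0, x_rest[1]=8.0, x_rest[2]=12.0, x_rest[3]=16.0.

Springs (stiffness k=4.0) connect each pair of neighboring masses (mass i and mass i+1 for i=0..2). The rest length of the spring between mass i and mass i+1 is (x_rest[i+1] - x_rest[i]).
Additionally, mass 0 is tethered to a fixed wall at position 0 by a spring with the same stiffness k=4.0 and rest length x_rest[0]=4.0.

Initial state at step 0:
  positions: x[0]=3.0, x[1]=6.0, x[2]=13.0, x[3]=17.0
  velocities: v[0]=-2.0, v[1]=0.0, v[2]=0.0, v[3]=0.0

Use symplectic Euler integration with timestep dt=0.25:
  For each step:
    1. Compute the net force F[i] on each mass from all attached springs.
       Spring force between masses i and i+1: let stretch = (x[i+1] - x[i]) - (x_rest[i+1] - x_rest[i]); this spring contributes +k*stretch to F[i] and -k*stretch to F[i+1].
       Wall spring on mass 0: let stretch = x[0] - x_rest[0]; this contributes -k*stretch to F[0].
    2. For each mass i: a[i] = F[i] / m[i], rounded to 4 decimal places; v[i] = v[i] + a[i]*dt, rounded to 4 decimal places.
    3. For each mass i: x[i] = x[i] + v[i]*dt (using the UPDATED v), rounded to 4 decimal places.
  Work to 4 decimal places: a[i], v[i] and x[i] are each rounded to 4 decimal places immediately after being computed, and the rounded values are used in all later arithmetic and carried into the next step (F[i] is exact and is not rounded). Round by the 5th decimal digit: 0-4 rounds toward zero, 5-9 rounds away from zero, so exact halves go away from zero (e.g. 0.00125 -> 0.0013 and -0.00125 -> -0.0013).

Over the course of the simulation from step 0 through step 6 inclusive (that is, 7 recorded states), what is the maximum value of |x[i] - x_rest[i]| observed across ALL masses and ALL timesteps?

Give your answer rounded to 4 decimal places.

Step 0: x=[3.0000 6.0000 13.0000 17.0000] v=[-2.0000 0.0000 0.0000 0.0000]
Step 1: x=[2.5000 7.0000 12.2500 17.0000] v=[-2.0000 4.0000 -3.0000 0.0000]
Step 2: x=[2.5000 8.1875 11.3750 16.8125] v=[0.0000 4.7500 -3.5000 -0.7500]
Step 3: x=[3.2969 8.7500 11.0625 16.2656] v=[3.1875 2.2500 -1.2500 -2.1875]
Step 4: x=[4.6328 8.5274 11.4727 15.4180] v=[5.3437 -0.8906 1.6406 -3.3906]
Step 5: x=[5.7842 8.0674 12.1329 14.5840] v=[4.6055 -1.8399 2.6406 -3.3359]
Step 6: x=[6.0603 8.0530 12.3895 14.1373] v=[1.1045 -0.0576 1.0262 -1.7870]
Max displacement = 2.0603

Answer: 2.0603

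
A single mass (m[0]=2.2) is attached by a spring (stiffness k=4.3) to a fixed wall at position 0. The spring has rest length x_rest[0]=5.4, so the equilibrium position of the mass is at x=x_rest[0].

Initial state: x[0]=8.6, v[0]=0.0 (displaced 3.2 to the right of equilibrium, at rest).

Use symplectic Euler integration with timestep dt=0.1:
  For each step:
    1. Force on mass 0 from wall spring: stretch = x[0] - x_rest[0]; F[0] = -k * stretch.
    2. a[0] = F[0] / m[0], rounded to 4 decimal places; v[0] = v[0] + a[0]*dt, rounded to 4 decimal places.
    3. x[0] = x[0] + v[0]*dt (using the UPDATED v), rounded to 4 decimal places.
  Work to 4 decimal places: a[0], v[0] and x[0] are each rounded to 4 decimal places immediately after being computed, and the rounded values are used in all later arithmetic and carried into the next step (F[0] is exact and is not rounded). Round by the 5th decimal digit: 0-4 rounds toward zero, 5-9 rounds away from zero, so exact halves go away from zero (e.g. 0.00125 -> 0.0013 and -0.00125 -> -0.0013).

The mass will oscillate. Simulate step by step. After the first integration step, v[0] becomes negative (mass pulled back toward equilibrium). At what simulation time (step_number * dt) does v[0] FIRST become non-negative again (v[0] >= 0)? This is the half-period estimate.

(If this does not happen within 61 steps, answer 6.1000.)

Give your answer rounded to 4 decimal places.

Answer: 2.3000

Derivation:
Step 0: x=[8.6000] v=[0.0000]
Step 1: x=[8.5375] v=[-0.6255]
Step 2: x=[8.4136] v=[-1.2387]
Step 3: x=[8.2308] v=[-1.8277]
Step 4: x=[7.9927] v=[-2.3810]
Step 5: x=[7.7039] v=[-2.8878]
Step 6: x=[7.3701] v=[-3.3381]
Step 7: x=[6.9978] v=[-3.7232]
Step 8: x=[6.5943] v=[-4.0355]
Step 9: x=[6.1674] v=[-4.2689]
Step 10: x=[5.7255] v=[-4.4189]
Step 11: x=[5.2773] v=[-4.4825]
Step 12: x=[4.8315] v=[-4.4585]
Step 13: x=[4.3968] v=[-4.3474]
Step 14: x=[3.9817] v=[-4.1513]
Step 15: x=[3.5943] v=[-3.8741]
Step 16: x=[3.2422] v=[-3.5212]
Step 17: x=[2.9323] v=[-3.0995]
Step 18: x=[2.6706] v=[-2.6172]
Step 19: x=[2.4622] v=[-2.0837]
Step 20: x=[2.3113] v=[-1.5095]
Step 21: x=[2.2207] v=[-0.9058]
Step 22: x=[2.1923] v=[-0.2844]
Step 23: x=[2.2266] v=[0.3426]
First v>=0 after going negative at step 23, time=2.3000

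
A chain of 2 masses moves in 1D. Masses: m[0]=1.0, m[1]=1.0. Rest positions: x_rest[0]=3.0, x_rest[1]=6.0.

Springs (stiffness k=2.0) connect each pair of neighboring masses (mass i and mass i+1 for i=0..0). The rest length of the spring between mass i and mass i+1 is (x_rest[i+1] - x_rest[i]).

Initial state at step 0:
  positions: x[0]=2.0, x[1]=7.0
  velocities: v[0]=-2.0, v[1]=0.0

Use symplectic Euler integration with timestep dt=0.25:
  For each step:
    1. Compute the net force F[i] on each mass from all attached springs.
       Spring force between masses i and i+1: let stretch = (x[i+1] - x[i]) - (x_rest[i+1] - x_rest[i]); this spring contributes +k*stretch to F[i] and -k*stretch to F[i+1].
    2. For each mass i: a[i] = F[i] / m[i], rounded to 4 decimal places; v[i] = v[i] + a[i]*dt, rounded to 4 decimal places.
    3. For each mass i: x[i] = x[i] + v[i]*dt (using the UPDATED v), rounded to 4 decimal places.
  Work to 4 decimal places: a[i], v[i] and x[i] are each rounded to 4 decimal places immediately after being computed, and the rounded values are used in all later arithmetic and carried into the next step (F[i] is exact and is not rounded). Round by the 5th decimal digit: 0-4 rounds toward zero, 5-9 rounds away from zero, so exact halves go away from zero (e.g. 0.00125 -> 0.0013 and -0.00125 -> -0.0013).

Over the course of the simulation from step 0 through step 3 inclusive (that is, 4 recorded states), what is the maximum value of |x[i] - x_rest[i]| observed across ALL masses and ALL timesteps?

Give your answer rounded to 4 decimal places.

Answer: 1.2500

Derivation:
Step 0: x=[2.0000 7.0000] v=[-2.0000 0.0000]
Step 1: x=[1.7500 6.7500] v=[-1.0000 -1.0000]
Step 2: x=[1.7500 6.2500] v=[0.0000 -2.0000]
Step 3: x=[1.9375 5.5625] v=[0.7500 -2.7500]
Max displacement = 1.2500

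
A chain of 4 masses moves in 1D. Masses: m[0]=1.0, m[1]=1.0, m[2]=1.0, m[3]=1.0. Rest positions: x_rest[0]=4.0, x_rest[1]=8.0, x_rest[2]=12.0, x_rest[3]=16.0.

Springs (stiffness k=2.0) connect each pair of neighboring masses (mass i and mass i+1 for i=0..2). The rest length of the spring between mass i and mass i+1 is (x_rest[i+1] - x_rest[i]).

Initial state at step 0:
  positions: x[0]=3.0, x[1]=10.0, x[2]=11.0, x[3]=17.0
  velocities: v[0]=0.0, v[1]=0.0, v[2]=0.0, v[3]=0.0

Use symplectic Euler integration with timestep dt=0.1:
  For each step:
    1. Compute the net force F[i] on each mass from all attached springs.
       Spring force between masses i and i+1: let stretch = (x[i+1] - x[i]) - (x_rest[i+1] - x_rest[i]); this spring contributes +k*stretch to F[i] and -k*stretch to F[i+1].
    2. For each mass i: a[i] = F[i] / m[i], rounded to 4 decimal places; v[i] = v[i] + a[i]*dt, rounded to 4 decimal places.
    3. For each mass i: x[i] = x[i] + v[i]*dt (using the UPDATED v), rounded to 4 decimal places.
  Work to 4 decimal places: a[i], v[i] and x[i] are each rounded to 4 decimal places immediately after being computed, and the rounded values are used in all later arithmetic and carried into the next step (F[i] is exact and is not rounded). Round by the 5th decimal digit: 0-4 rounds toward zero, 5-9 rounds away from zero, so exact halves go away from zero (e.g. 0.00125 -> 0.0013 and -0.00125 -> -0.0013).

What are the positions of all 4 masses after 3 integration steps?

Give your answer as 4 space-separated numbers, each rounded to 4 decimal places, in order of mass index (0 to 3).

Step 0: x=[3.0000 10.0000 11.0000 17.0000] v=[0.0000 0.0000 0.0000 0.0000]
Step 1: x=[3.0600 9.8800 11.1000 16.9600] v=[0.6000 -1.2000 1.0000 -0.4000]
Step 2: x=[3.1764 9.6480 11.2928 16.8828] v=[1.1640 -2.3200 1.9280 -0.7720]
Step 3: x=[3.3422 9.3195 11.5645 16.7738] v=[1.6583 -3.2854 2.7170 -1.0900]

Answer: 3.3422 9.3195 11.5645 16.7738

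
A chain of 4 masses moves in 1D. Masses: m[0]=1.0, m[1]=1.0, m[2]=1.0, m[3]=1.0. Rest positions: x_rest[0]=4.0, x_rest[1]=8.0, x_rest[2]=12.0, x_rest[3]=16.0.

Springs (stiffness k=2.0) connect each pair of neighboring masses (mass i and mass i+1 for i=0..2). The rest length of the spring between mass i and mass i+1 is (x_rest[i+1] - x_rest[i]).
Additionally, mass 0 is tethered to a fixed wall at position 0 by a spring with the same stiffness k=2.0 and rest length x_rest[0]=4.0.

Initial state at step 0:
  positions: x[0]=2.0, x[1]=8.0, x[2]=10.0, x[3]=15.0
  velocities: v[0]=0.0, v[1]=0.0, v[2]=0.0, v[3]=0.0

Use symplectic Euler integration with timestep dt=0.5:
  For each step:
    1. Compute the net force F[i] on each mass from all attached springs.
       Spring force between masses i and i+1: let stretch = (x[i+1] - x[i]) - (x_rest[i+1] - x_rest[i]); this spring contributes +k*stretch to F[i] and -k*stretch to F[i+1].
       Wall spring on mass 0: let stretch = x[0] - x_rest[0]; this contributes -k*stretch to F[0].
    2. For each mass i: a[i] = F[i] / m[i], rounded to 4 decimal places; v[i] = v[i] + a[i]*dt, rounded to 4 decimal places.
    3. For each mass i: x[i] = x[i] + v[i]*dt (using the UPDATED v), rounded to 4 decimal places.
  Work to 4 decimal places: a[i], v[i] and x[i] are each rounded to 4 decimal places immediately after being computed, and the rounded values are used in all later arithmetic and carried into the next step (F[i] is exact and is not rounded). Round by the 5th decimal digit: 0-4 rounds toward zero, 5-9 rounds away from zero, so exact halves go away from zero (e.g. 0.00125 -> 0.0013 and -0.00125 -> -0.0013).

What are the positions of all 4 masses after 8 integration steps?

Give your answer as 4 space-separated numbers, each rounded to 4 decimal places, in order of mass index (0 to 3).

Step 0: x=[2.0000 8.0000 10.0000 15.0000] v=[0.0000 0.0000 0.0000 0.0000]
Step 1: x=[4.0000 6.0000 11.5000 14.5000] v=[4.0000 -4.0000 3.0000 -1.0000]
Step 2: x=[5.0000 5.7500 11.7500 14.5000] v=[2.0000 -0.5000 0.5000 0.0000]
Step 3: x=[3.8750 8.1250 10.3750 15.1250] v=[-2.2500 4.7500 -2.7500 1.2500]
Step 4: x=[2.9375 9.5000 10.2500 15.3750] v=[-1.8750 2.7500 -0.2500 0.5000]
Step 5: x=[3.8125 7.9688 12.3125 15.0625] v=[1.7500 -3.0625 4.1250 -0.6250]
Step 6: x=[4.8594 6.5313 13.5782 15.3750] v=[2.0938 -2.8751 2.5313 0.6250]
Step 7: x=[4.3126 7.7813 12.2188 16.7891] v=[-1.0937 2.4999 -2.7188 2.8282]
Step 8: x=[3.3438 9.5157 10.9258 17.9181] v=[-1.9376 3.4687 -2.5860 2.2579]

Answer: 3.3438 9.5157 10.9258 17.9181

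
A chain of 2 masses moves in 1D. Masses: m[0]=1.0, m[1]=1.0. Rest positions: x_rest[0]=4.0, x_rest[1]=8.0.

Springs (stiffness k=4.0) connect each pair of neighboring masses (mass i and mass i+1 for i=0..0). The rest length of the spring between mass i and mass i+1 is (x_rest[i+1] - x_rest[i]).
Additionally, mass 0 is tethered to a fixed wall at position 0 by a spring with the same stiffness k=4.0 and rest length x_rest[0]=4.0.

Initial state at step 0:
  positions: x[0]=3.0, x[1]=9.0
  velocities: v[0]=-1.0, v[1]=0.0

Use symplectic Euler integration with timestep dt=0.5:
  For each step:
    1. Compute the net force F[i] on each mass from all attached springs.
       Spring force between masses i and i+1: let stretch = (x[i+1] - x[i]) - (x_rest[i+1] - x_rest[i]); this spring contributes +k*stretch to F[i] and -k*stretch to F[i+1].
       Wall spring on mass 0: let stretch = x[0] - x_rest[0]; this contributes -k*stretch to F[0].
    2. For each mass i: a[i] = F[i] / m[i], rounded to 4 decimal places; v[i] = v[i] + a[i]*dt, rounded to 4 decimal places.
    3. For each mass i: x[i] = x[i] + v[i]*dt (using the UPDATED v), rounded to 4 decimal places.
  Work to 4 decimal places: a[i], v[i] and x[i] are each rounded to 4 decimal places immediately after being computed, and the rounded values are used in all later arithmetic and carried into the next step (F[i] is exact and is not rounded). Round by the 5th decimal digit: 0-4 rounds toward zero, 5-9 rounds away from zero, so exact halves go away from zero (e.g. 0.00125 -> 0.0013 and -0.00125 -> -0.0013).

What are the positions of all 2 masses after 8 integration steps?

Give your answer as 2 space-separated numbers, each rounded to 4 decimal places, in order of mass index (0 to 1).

Step 0: x=[3.0000 9.0000] v=[-1.0000 0.0000]
Step 1: x=[5.5000 7.0000] v=[5.0000 -4.0000]
Step 2: x=[4.0000 7.5000] v=[-3.0000 1.0000]
Step 3: x=[2.0000 8.5000] v=[-4.0000 2.0000]
Step 4: x=[4.5000 7.0000] v=[5.0000 -3.0000]
Step 5: x=[5.0000 7.0000] v=[1.0000 0.0000]
Step 6: x=[2.5000 9.0000] v=[-5.0000 4.0000]
Step 7: x=[4.0000 8.5000] v=[3.0000 -1.0000]
Step 8: x=[6.0000 7.5000] v=[4.0000 -2.0000]

Answer: 6.0000 7.5000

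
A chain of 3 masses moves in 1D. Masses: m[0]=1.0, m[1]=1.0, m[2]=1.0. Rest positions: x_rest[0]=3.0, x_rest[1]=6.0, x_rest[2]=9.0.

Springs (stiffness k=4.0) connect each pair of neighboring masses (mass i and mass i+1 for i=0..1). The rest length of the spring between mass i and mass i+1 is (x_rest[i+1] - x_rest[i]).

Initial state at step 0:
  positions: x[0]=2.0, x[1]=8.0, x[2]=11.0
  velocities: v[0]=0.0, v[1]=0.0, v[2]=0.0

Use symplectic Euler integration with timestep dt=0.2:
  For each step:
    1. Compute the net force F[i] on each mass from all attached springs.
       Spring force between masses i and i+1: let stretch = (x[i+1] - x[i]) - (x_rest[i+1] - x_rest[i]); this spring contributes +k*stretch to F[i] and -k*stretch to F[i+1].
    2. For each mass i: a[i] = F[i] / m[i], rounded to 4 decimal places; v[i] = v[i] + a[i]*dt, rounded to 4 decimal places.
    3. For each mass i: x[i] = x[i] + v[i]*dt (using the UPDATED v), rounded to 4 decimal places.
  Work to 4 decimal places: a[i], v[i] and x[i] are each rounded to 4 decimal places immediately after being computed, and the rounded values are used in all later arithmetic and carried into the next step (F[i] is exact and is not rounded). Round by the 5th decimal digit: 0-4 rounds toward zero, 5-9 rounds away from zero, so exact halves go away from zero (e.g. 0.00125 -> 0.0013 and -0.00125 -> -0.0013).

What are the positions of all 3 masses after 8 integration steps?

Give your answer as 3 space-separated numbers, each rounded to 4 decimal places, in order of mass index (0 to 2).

Step 0: x=[2.0000 8.0000 11.0000] v=[0.0000 0.0000 0.0000]
Step 1: x=[2.4800 7.5200 11.0000] v=[2.4000 -2.4000 0.0000]
Step 2: x=[3.2864 6.7904 10.9232] v=[4.0320 -3.6480 -0.3840]
Step 3: x=[4.1734 6.1614 10.6652] v=[4.4352 -3.1450 -1.2902]
Step 4: x=[4.8985 5.9349 10.1666] v=[3.6256 -1.1324 -2.4932]
Step 5: x=[5.3094 6.2197 9.4709] v=[2.0547 1.4238 -3.4786]
Step 6: x=[5.3860 6.8790 8.7350] v=[0.3829 3.2965 -3.6796]
Step 7: x=[5.2215 7.5964 8.1821] v=[-0.8227 3.5869 -2.7644]
Step 8: x=[4.9569 8.0275 8.0155] v=[-1.3228 2.1555 -0.8330]

Answer: 4.9569 8.0275 8.0155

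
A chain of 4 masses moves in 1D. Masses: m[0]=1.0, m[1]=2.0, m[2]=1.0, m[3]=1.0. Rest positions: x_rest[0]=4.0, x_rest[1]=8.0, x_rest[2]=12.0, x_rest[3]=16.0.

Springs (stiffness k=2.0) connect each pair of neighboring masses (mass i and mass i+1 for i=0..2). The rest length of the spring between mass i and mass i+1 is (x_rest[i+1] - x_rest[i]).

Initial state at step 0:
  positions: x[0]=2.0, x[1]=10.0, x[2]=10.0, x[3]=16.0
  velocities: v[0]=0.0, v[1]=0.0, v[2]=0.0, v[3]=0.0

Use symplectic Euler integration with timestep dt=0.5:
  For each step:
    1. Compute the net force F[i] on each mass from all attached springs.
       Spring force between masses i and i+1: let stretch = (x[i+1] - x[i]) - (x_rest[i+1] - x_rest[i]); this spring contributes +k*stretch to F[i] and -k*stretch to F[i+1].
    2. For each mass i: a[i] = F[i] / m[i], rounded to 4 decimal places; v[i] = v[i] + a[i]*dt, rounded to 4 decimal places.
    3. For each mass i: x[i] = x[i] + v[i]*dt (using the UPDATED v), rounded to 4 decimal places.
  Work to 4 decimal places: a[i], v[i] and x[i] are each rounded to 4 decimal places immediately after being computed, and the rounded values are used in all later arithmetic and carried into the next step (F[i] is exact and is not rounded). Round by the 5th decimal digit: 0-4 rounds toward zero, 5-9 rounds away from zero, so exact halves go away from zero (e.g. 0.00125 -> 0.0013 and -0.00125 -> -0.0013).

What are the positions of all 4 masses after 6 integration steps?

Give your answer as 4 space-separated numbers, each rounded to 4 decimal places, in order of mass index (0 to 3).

Step 0: x=[2.0000 10.0000 10.0000 16.0000] v=[0.0000 0.0000 0.0000 0.0000]
Step 1: x=[4.0000 8.0000 13.0000 15.0000] v=[4.0000 -4.0000 6.0000 -2.0000]
Step 2: x=[6.0000 6.2500 14.5000 15.0000] v=[4.0000 -3.5000 3.0000 0.0000]
Step 3: x=[6.1250 6.5000 12.1250 16.7500] v=[0.2500 0.5000 -4.7500 3.5000]
Step 4: x=[4.4375 8.0625 9.2500 18.1875] v=[-3.3750 3.1250 -5.7500 2.8750]
Step 5: x=[2.5625 9.0157 10.2500 17.1563] v=[-3.7500 1.9063 2.0000 -2.0625]
Step 6: x=[1.9141 8.6641 14.0860 14.6719] v=[-1.2968 -0.7032 7.6720 -4.9688]

Answer: 1.9141 8.6641 14.0860 14.6719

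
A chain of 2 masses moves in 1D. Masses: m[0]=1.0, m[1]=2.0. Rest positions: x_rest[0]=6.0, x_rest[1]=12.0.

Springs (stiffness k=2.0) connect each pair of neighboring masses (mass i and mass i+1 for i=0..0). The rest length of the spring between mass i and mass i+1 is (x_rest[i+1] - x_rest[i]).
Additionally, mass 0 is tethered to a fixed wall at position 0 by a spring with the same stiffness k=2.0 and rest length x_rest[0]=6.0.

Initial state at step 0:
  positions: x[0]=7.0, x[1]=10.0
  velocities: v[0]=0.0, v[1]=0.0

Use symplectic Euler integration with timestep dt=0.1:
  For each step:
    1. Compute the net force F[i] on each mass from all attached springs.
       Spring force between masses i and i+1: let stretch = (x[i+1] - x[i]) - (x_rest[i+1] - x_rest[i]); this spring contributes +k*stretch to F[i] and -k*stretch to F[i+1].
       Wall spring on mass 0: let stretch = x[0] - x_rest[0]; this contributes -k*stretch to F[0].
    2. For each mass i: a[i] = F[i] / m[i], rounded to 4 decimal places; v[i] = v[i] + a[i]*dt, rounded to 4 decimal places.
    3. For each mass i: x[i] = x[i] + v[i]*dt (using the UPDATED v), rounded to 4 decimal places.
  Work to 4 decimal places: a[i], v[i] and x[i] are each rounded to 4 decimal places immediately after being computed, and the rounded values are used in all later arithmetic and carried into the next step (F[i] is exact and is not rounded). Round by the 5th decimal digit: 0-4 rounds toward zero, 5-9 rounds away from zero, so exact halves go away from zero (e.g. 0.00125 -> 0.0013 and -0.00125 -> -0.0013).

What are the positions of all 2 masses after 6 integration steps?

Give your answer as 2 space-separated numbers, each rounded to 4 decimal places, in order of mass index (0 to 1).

Answer: 5.5718 10.5571

Derivation:
Step 0: x=[7.0000 10.0000] v=[0.0000 0.0000]
Step 1: x=[6.9200 10.0300] v=[-0.8000 0.3000]
Step 2: x=[6.7638 10.0889] v=[-1.5620 0.5890]
Step 3: x=[6.5388 10.1746] v=[-2.2497 0.8565]
Step 4: x=[6.2558 10.2839] v=[-2.8303 1.0929]
Step 5: x=[5.9282 10.4129] v=[-3.2758 1.2901]
Step 6: x=[5.5718 10.5571] v=[-3.5645 1.4416]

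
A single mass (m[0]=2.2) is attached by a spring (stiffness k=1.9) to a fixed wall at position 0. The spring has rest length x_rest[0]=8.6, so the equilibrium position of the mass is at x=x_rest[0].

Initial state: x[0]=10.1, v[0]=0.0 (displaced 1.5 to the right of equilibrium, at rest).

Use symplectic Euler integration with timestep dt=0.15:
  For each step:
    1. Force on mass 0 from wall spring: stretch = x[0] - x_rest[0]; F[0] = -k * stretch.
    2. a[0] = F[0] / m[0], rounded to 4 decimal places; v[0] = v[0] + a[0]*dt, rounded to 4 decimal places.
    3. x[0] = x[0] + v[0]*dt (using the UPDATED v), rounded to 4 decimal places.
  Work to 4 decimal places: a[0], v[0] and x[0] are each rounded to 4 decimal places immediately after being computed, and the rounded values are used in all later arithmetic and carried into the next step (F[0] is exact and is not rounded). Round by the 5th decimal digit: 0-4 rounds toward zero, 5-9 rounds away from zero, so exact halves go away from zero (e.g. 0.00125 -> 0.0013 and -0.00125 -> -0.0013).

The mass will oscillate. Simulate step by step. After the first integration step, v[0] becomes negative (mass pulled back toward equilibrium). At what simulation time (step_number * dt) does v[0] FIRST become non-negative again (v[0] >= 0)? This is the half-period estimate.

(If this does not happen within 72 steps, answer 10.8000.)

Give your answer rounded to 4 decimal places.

Step 0: x=[10.1000] v=[0.0000]
Step 1: x=[10.0709] v=[-0.1943]
Step 2: x=[10.0132] v=[-0.3848]
Step 3: x=[9.9280] v=[-0.5679]
Step 4: x=[9.8170] v=[-0.7399]
Step 5: x=[9.6824] v=[-0.8976]
Step 6: x=[9.5267] v=[-1.0378]
Step 7: x=[9.3530] v=[-1.1578]
Step 8: x=[9.1647] v=[-1.2553]
Step 9: x=[8.9654] v=[-1.3285]
Step 10: x=[8.7590] v=[-1.3758]
Step 11: x=[8.5495] v=[-1.3964]
Step 12: x=[8.3410] v=[-1.3899]
Step 13: x=[8.1376] v=[-1.3563]
Step 14: x=[7.9431] v=[-1.2964]
Step 15: x=[7.7614] v=[-1.2113]
Step 16: x=[7.5960] v=[-1.1027]
Step 17: x=[7.4501] v=[-0.9726]
Step 18: x=[7.3266] v=[-0.8236]
Step 19: x=[7.2278] v=[-0.6586]
Step 20: x=[7.1557] v=[-0.4808]
Step 21: x=[7.1116] v=[-0.2937]
Step 22: x=[7.0965] v=[-0.1009]
Step 23: x=[7.1106] v=[0.0939]
First v>=0 after going negative at step 23, time=3.4500

Answer: 3.4500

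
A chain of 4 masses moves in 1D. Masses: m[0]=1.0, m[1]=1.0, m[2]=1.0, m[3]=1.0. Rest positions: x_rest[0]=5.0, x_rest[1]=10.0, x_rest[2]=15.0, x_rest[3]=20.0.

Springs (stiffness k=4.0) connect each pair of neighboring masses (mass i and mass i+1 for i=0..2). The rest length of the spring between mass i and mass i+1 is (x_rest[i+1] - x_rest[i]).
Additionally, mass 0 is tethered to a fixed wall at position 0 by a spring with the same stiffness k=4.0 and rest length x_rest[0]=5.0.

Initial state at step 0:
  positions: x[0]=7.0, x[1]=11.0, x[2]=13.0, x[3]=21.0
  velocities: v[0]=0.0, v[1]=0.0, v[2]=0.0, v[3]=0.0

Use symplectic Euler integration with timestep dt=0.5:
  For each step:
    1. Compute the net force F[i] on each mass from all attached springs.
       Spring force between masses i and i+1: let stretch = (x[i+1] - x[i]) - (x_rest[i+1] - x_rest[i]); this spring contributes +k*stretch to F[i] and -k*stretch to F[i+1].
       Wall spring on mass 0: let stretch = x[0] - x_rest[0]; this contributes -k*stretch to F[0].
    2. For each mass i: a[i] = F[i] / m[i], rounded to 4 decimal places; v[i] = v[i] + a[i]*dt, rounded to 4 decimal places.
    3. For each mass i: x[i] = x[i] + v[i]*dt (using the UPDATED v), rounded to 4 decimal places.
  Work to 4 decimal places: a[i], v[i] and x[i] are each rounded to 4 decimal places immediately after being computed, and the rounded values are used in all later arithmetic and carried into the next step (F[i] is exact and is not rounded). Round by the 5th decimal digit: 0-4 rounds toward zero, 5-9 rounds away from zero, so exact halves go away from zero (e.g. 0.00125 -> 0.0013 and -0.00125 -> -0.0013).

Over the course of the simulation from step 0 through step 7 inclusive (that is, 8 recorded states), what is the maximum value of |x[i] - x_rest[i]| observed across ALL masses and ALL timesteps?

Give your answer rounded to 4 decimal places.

Step 0: x=[7.0000 11.0000 13.0000 21.0000] v=[0.0000 0.0000 0.0000 0.0000]
Step 1: x=[4.0000 9.0000 19.0000 18.0000] v=[-6.0000 -4.0000 12.0000 -6.0000]
Step 2: x=[2.0000 12.0000 14.0000 21.0000] v=[-4.0000 6.0000 -10.0000 6.0000]
Step 3: x=[8.0000 7.0000 14.0000 22.0000] v=[12.0000 -10.0000 0.0000 2.0000]
Step 4: x=[5.0000 10.0000 15.0000 20.0000] v=[-6.0000 6.0000 2.0000 -4.0000]
Step 5: x=[2.0000 13.0000 16.0000 18.0000] v=[-6.0000 6.0000 2.0000 -4.0000]
Step 6: x=[8.0000 8.0000 16.0000 19.0000] v=[12.0000 -10.0000 0.0000 2.0000]
Step 7: x=[6.0000 11.0000 11.0000 22.0000] v=[-4.0000 6.0000 -10.0000 6.0000]
Max displacement = 4.0000

Answer: 4.0000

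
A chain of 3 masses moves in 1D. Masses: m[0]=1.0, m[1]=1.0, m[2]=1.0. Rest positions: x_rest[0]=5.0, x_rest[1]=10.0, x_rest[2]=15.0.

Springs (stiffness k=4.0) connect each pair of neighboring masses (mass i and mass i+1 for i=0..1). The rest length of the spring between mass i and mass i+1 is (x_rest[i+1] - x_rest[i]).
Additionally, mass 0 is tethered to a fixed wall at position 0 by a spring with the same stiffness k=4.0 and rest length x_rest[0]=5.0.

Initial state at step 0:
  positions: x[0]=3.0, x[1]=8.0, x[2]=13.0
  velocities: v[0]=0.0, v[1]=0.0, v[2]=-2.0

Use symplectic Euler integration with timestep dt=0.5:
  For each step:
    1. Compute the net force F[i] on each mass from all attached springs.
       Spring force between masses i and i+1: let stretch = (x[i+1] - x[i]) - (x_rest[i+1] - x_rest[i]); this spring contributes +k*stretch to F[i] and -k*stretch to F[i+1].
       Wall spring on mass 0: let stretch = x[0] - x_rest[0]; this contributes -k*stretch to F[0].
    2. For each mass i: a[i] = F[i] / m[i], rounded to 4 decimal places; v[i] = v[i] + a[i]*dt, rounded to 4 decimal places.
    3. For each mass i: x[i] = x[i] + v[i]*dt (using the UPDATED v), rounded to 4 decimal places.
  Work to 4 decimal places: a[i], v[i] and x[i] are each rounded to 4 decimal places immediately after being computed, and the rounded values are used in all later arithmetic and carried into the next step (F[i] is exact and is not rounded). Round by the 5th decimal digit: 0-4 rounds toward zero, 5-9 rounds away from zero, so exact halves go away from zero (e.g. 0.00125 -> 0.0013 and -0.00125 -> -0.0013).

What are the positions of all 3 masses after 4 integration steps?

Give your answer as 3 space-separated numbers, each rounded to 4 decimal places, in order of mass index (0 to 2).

Step 0: x=[3.0000 8.0000 13.0000] v=[0.0000 0.0000 -2.0000]
Step 1: x=[5.0000 8.0000 12.0000] v=[4.0000 0.0000 -2.0000]
Step 2: x=[5.0000 9.0000 12.0000] v=[0.0000 2.0000 0.0000]
Step 3: x=[4.0000 9.0000 14.0000] v=[-2.0000 0.0000 4.0000]
Step 4: x=[4.0000 9.0000 16.0000] v=[0.0000 0.0000 4.0000]

Answer: 4.0000 9.0000 16.0000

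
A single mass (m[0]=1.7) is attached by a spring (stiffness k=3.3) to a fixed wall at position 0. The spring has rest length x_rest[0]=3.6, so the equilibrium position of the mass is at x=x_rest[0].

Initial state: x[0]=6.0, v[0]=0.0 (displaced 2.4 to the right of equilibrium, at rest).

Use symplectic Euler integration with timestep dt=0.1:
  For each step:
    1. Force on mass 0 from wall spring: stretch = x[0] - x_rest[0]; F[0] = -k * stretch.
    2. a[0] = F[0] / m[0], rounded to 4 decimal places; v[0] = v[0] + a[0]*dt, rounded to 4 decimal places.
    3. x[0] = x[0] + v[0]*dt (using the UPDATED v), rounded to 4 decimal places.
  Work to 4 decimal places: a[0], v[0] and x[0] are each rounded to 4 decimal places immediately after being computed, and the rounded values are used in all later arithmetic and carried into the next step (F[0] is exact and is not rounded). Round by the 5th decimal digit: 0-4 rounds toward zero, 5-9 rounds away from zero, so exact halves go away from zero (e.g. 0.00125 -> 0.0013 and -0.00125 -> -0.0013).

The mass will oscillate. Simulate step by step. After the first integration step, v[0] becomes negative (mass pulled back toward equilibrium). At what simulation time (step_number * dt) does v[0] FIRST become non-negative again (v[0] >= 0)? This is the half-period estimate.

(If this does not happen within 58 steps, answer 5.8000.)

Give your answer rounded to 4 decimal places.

Answer: 2.3000

Derivation:
Step 0: x=[6.0000] v=[0.0000]
Step 1: x=[5.9534] v=[-0.4659]
Step 2: x=[5.8611] v=[-0.9227]
Step 3: x=[5.7249] v=[-1.3616]
Step 4: x=[5.5475] v=[-1.7741]
Step 5: x=[5.3323] v=[-2.1521]
Step 6: x=[5.0835] v=[-2.4884]
Step 7: x=[4.8059] v=[-2.7764]
Step 8: x=[4.5049] v=[-3.0105]
Step 9: x=[4.1863] v=[-3.1862]
Step 10: x=[3.8563] v=[-3.3000]
Step 11: x=[3.5213] v=[-3.3498]
Step 12: x=[3.1879] v=[-3.3345]
Step 13: x=[2.8625] v=[-3.2545]
Step 14: x=[2.5514] v=[-3.1113]
Step 15: x=[2.2606] v=[-2.9078]
Step 16: x=[1.9958] v=[-2.6478]
Step 17: x=[1.7622] v=[-2.3364]
Step 18: x=[1.5642] v=[-1.9797]
Step 19: x=[1.4058] v=[-1.5845]
Step 20: x=[1.2899] v=[-1.1586]
Step 21: x=[1.2189] v=[-0.7102]
Step 22: x=[1.1941] v=[-0.2480]
Step 23: x=[1.2160] v=[0.2190]
First v>=0 after going negative at step 23, time=2.3000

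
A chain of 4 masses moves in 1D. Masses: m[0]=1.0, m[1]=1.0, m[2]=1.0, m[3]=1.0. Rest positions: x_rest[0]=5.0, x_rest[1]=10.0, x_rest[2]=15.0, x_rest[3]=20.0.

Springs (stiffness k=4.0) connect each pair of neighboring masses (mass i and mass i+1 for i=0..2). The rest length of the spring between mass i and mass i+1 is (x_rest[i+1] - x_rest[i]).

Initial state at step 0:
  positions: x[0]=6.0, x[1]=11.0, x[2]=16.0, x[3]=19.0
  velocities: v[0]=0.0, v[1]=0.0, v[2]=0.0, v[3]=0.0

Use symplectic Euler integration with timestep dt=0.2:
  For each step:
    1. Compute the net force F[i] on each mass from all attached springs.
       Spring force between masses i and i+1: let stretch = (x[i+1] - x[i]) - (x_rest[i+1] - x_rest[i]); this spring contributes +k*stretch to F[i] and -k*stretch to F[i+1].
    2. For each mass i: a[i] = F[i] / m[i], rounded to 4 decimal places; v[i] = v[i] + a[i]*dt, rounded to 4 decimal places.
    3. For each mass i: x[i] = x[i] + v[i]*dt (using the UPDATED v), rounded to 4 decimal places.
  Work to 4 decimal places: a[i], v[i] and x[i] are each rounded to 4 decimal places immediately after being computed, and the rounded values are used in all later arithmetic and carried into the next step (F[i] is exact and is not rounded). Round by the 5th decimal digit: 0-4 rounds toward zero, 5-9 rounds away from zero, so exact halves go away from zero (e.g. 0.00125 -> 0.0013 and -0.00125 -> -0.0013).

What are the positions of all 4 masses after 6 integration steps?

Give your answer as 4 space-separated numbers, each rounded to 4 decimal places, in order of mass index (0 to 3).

Step 0: x=[6.0000 11.0000 16.0000 19.0000] v=[0.0000 0.0000 0.0000 0.0000]
Step 1: x=[6.0000 11.0000 15.6800 19.3200] v=[0.0000 0.0000 -1.6000 1.6000]
Step 2: x=[6.0000 10.9488 15.1936 19.8576] v=[0.0000 -0.2560 -2.4320 2.6880]
Step 3: x=[5.9918 10.7850 14.7743 20.4490] v=[-0.0410 -0.8192 -2.0966 2.9568]
Step 4: x=[5.9505 10.4925 14.6246 20.9324] v=[-0.2064 -1.4623 -0.7483 2.4170]
Step 5: x=[5.8359 10.1345 14.8231 21.2066] v=[-0.5728 -1.7902 0.9923 1.3708]
Step 6: x=[5.6091 9.8389 15.2927 21.2594] v=[-1.1339 -1.4782 2.3482 0.2640]

Answer: 5.6091 9.8389 15.2927 21.2594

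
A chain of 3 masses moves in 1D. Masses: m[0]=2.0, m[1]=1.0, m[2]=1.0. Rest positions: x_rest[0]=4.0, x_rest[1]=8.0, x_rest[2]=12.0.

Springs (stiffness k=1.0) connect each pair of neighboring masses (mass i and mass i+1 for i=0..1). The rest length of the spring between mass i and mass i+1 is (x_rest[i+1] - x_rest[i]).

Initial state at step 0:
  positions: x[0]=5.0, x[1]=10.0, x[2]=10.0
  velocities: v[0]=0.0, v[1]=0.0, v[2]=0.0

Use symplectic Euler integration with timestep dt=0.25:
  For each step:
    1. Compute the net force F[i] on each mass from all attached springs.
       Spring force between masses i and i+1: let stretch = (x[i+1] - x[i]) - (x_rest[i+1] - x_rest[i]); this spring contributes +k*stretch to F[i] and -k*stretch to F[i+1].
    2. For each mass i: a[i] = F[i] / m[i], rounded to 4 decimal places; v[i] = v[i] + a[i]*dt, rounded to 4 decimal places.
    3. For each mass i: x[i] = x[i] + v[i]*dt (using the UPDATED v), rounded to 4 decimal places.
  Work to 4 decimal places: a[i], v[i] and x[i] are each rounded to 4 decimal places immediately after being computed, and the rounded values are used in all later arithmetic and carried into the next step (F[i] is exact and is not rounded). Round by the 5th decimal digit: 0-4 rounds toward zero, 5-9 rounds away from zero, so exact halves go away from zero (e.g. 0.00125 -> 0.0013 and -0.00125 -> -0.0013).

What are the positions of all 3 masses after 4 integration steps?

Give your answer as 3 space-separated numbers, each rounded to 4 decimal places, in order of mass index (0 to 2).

Step 0: x=[5.0000 10.0000 10.0000] v=[0.0000 0.0000 0.0000]
Step 1: x=[5.0313 9.6875 10.2500] v=[0.1250 -1.2500 1.0000]
Step 2: x=[5.0831 9.1192 10.7149] v=[0.2070 -2.2734 1.8594]
Step 3: x=[5.1360 8.3983 11.3300] v=[0.2115 -2.8835 2.4605]
Step 4: x=[5.1658 7.6568 12.0119] v=[0.1193 -2.9662 2.7276]

Answer: 5.1658 7.6568 12.0119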